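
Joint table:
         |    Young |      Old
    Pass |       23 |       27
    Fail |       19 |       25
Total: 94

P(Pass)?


P(Pass) = (23+27)/94 = 50/94 = 25/47

P(Pass) = 25/47 ≈ 53.19%


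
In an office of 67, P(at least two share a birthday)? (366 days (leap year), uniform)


P(all different) = Π(366-i)/366 for i=0..66
= 0.001590
P(match) = 1 - 0.001590 = 0.998410

P ≈ 0.9984 ≈ 99.84%


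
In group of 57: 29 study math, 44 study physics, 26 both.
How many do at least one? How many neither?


|A∪B| = 29+44-26 = 47
Neither = 57-47 = 10

At least one: 47; Neither: 10


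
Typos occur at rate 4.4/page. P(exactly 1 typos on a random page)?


Poisson(λ=4.4): P(X=1) = e^(-λ)×λ^k/k!
= e^(-4.4) × 4.4^1 / 1!
≈ 0.0122773399 × 4.4 / 1 ≈ 0.054020

P(X=1) ≈ 0.054020 ≈ 5.40%


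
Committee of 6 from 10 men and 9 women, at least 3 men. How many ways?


Count by #men:
  3M,3W: C(10,3)×C(9,3)=10080
  4M,2W: C(10,4)×C(9,2)=7560
  5M,1W: C(10,5)×C(9,1)=2268
  6M,0W: C(10,6)×C(9,0)=210
Total = 20118

20118


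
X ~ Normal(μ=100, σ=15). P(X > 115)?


z = (115-100)/15 = 1.0
P(X > 115) = 1 - P(Z ≤ 1.0) = 1 - 0.8413 = 0.1587

P(X > 115) ≈ 0.1587


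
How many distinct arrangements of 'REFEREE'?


Letters: 7, freq: {'R': 2, 'E': 4, 'F': 1}
7!/(2!×4!×1!) = 5040/48 = 105

105


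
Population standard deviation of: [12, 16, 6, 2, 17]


Mean = 53/5
  (12-53/5)²=49/25
  (16-53/5)²=729/25
  (6-53/5)²=529/25
  (2-53/5)²=1849/25
  (17-53/5)²=1024/25
Σ(x-μ)² = 836/5
σ² = (836/5)/5 = 836/25

σ = √(836/25) ≈ 5.7827


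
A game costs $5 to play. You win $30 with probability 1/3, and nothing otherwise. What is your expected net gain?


E[gain] = (30-5)×1/3 + (-5)×2/3
= 25/3 - 10/3 = 5

Expected net gain = $5 ≈ $5.00


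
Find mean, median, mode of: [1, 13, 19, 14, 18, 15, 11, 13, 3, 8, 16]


Sorted: [1, 3, 8, 11, 13, 13, 14, 15, 16, 18, 19]
Mean = 131/11
Median = 13
Freq: {1: 1, 13: 2, 19: 1, 14: 1, 18: 1, 15: 1, 11: 1, 3: 1, 8: 1, 16: 1}
Mode: [13]

Mean=131/11, Median=13, Mode=13


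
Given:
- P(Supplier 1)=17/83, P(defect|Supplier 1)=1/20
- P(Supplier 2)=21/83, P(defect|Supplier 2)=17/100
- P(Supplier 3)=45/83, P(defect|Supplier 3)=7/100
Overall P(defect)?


P(B) = Σ P(B|Aᵢ)×P(Aᵢ)
  1/20×17/83 = 17/1660
  17/100×21/83 = 357/8300
  7/100×45/83 = 63/1660
Sum = 757/8300

P(defect) = 757/8300 ≈ 9.12%


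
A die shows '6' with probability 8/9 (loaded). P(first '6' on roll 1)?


Geometric: P(X=1) = (1-p)^(k-1)×p = (1/9)^0×8/9 = 8/9

P(X=1) = 8/9 ≈ 88.89%


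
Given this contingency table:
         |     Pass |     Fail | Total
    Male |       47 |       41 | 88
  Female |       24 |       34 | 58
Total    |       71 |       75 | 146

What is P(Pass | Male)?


P(Pass | Male) = 47/(47+41) = 47/88

P(Pass|Male) = 47/88 ≈ 53.41%


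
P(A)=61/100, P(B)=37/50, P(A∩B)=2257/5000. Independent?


P(A)×P(B) = 2257/5000
P(A∩B) = 2257/5000
Equal ✓ → Independent

Yes, independent


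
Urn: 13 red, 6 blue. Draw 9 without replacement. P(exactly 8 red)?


Hypergeometric: C(13,8)×C(6,1)/C(19,9)
= 1287×6/92378 = 27/323

P(X=8) = 27/323 ≈ 8.36%


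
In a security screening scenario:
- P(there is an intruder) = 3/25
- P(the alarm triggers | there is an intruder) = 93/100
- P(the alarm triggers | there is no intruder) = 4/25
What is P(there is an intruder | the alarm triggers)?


Using Bayes' theorem:
P(A|B) = P(B|A)·P(A) / P(B)

P(the alarm triggers) = 93/100 × 3/25 + 4/25 × 22/25
= 279/2500 + 88/625 = 631/2500

P(there is an intruder|the alarm triggers) = (279/2500) / (631/2500) = 279/631

P(there is an intruder|the alarm triggers) = 279/631 ≈ 44.22%


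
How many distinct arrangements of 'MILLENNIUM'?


Letters: 10, freq: {'M': 2, 'I': 2, 'L': 2, 'E': 1, 'N': 2, 'U': 1}
10!/(2!×2!×2!×1!×2!×1!) = 3628800/16 = 226800

226800


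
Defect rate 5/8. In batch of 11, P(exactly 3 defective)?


Binomial: P(X=3) = C(11,3)×p^3×(1-p)^8
= 165 × 125/512 × 6561/16777216 = 135320625/8589934592

P(X=3) = 135320625/8589934592 ≈ 1.58%


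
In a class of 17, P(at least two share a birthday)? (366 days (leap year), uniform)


P(all different) = Π(366-i)/366 for i=0..16
= 0.685712
P(match) = 1 - 0.685712 = 0.314288

P ≈ 0.3143 ≈ 31.43%


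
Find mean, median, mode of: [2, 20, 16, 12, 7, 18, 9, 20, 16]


Sorted: [2, 7, 9, 12, 16, 16, 18, 20, 20]
Mean = 120/9 = 40/3
Median = 16
Freq: {2: 1, 20: 2, 16: 2, 12: 1, 7: 1, 18: 1, 9: 1}
Mode: [16, 20]

Mean=40/3, Median=16, Mode=[16, 20]


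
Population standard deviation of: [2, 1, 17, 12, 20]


Mean = 52/5
  (2-52/5)²=1764/25
  (1-52/5)²=2209/25
  (17-52/5)²=1089/25
  (12-52/5)²=64/25
  (20-52/5)²=2304/25
Σ(x-μ)² = 1486/5
σ² = (1486/5)/5 = 1486/25

σ = √(1486/25) ≈ 7.7097


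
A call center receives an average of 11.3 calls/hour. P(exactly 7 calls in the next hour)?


Poisson(λ=11.3): P(X=7) = e^(-λ)×λ^k/k!
= e^(-11.3) × 11.3^7 / 7!
≈ 1.237292426e-05 × 23526054.8045 / 5040 ≈ 0.057755

P(X=7) ≈ 0.057755 ≈ 5.78%


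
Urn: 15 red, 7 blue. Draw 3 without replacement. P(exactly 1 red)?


Hypergeometric: C(15,1)×C(7,2)/C(22,3)
= 15×21/1540 = 9/44

P(X=1) = 9/44 ≈ 20.45%


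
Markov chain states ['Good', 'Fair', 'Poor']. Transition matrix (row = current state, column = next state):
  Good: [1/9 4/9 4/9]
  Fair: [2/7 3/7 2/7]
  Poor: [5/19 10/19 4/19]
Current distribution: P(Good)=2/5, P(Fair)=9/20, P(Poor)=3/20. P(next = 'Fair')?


P(next=Fair) = Σᵢ P(now=i)×P(i→Fair)
= 2/5×4/9 + 9/20×3/7 + 3/20×10/19
= 8/45 + 27/140 + 3/38 = 10763/23940

P = 10763/23940 ≈ 0.4496


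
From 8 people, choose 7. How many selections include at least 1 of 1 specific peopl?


Complement: C(8,7) - C(7,7) = 8 - 1 = 7

7


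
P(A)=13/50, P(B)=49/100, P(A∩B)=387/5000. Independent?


P(A)×P(B) = 637/5000
P(A∩B) = 387/5000
Not equal → NOT independent

No, not independent


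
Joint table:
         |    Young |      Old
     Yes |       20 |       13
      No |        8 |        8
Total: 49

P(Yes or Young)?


P(Yes∨Young) = P(Yes) + P(Young) - P(Yes∧Young)
= (33 + 28 - 20)/49 = 41/49

P = 41/49 ≈ 83.67%


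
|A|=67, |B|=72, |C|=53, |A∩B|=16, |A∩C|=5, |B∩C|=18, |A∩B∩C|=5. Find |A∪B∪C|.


|A∪B∪C| = 67+72+53-16-5-18+5 = 158

|A∪B∪C| = 158


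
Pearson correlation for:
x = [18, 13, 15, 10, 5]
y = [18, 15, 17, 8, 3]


n=5, Σx=61, Σy=61, Σxy=869, Σx²=843, Σy²=911
r = (5×869 - 61×61)/√((5×843 - 61²)(5×911 - 61²))
= 624/√(494×834) = 624/√411996 ≈ 624/641.8691 ≈ 0.9722

r ≈ 0.9722


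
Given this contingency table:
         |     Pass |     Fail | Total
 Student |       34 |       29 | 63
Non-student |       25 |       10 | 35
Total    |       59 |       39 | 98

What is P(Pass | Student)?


P(Pass | Student) = 34/(34+29) = 34/63

P(Pass|Student) = 34/63 ≈ 53.97%


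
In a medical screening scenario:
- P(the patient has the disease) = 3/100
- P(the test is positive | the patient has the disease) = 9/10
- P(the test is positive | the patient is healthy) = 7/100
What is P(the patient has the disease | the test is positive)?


Using Bayes' theorem:
P(A|B) = P(B|A)·P(A) / P(B)

P(the test is positive) = 9/10 × 3/100 + 7/100 × 97/100
= 27/1000 + 679/10000 = 949/10000

P(the patient has the disease|the test is positive) = (27/1000) / (949/10000) = 270/949

P(the patient has the disease|the test is positive) = 270/949 ≈ 28.45%


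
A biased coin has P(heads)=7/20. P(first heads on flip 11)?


Geometric: P(X=11) = (1-p)^(k-1)×p = (13/20)^10×7/20 = 965009442943/204800000000000

P(X=11) = 965009442943/204800000000000 ≈ 0.47%


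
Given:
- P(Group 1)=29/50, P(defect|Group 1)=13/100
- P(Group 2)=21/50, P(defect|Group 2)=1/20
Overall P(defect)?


P(B) = Σ P(B|Aᵢ)×P(Aᵢ)
  13/100×29/50 = 377/5000
  1/20×21/50 = 21/1000
Sum = 241/2500

P(defect) = 241/2500 ≈ 9.64%


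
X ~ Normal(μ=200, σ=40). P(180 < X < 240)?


z₁=(180-200)/40=-0.5, z₂=(240-200)/40=1.0
P = Φ(1.0) - Φ(-0.5) = 0.841345 - 0.308538 = 0.532807 ≈ 0.5328

P(180 < X < 240) ≈ 0.5328


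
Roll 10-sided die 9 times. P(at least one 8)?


P(no 8)^9 = (9/10)^9 = 387420489/1000000000
P(≥1) = 1 - 387420489/1000000000 = 612579511/1000000000

P = 612579511/1000000000 ≈ 61.26%


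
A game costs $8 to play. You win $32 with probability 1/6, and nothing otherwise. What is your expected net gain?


E[gain] = (32-8)×1/6 + (-8)×5/6
= 4 - 20/3 = -8/3

Expected net gain = $-8/3 ≈ $-2.67


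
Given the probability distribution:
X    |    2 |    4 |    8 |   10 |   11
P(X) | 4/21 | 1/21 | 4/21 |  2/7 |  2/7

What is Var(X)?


E[X] = 170/21
E[X²] = 538/7
Var(X) = E[X²] - (E[X])² = 538/7 - 28900/441 = 4994/441

Var(X) = 4994/441 ≈ 11.3243


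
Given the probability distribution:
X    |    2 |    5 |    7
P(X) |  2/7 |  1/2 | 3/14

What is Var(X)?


E[X] = 32/7
E[X²] = 169/7
Var(X) = E[X²] - (E[X])² = 169/7 - 1024/49 = 159/49

Var(X) = 159/49 ≈ 3.2449


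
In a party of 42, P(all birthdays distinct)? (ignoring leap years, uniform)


P(all different) = Π(365-i)/365 for i=0..41
= (365/365)×(364/365)×...×(324/365)
= 0.085970

P ≈ 0.0860 ≈ 8.60%


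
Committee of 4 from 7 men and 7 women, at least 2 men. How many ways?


Count by #men:
  2M,2W: C(7,2)×C(7,2)=441
  3M,1W: C(7,3)×C(7,1)=245
  4M,0W: C(7,4)×C(7,0)=35
Total = 721

721


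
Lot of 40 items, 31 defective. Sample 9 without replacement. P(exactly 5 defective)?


Hypergeometric: C(31,5)×C(9,4)/C(40,9)
= 169911×126/273438880 = 10704393/136719440

P(X=5) = 10704393/136719440 ≈ 7.83%


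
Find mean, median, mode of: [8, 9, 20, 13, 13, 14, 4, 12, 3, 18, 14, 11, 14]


Sorted: [3, 4, 8, 9, 11, 12, 13, 13, 14, 14, 14, 18, 20]
Mean = 153/13
Median = 13
Freq: {8: 1, 9: 1, 20: 1, 13: 2, 14: 3, 4: 1, 12: 1, 3: 1, 18: 1, 11: 1}
Mode: [14]

Mean=153/13, Median=13, Mode=14


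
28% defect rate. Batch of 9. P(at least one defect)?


P(all good) = (18/25)^9 = 198359290368/3814697265625
P(≥1 defect) = 3616337975257/3814697265625

P = 3616337975257/3814697265625 ≈ 94.80%


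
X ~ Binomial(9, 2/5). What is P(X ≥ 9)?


P(X ≥ 9) = Σ P(X=i) for i=9..9
P(X=9) = 512/1953125
Sum = 512/1953125

P(X ≥ 9) = 512/1953125 ≈ 0.03%


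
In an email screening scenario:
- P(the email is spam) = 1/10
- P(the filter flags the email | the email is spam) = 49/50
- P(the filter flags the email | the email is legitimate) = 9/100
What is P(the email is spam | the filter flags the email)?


Using Bayes' theorem:
P(A|B) = P(B|A)·P(A) / P(B)

P(the filter flags the email) = 49/50 × 1/10 + 9/100 × 9/10
= 49/500 + 81/1000 = 179/1000

P(the email is spam|the filter flags the email) = (49/500) / (179/1000) = 98/179

P(the email is spam|the filter flags the email) = 98/179 ≈ 54.75%


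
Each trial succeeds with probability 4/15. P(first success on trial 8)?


Geometric: P(X=8) = (1-p)^(k-1)×p = (11/15)^7×4/15 = 77948684/2562890625

P(X=8) = 77948684/2562890625 ≈ 3.04%


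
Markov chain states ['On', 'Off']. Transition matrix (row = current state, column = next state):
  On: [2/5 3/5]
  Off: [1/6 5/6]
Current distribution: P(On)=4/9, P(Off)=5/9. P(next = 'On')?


P(next=On) = Σᵢ P(now=i)×P(i→On)
= 4/9×2/5 + 5/9×1/6
= 8/45 + 5/54 = 73/270

P = 73/270 ≈ 0.2704


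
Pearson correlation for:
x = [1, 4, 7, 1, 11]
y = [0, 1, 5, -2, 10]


n=5, Σx=24, Σy=14, Σxy=147, Σx²=188, Σy²=130
r = (5×147 - 24×14)/√((5×188 - 24²)(5×130 - 14²))
= 399/√(364×454) = 399/√165256 ≈ 399/406.5169 ≈ 0.9815

r ≈ 0.9815


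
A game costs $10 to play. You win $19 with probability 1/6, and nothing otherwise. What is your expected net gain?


E[gain] = (19-10)×1/6 + (-10)×5/6
= 3/2 - 25/3 = -41/6

Expected net gain = $-41/6 ≈ $-6.83


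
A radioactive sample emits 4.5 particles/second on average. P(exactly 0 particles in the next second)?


Poisson(λ=4.5): P(X=0) = e^(-λ)×λ^k/k!
= e^(-4.5) × 4.5^0 / 0!
≈ 0.01110899654 × 1 / 1 ≈ 0.011109

P(X=0) ≈ 0.011109 ≈ 1.11%


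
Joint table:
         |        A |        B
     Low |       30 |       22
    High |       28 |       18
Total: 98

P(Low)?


P(Low) = (30+22)/98 = 52/98 = 26/49

P(Low) = 26/49 ≈ 53.06%


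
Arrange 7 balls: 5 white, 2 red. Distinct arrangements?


7!/(5!×2!) = 21

21


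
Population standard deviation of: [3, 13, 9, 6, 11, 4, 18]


Mean = 64/7
  (3-64/7)²=1849/49
  (13-64/7)²=729/49
  (9-64/7)²=1/49
  (6-64/7)²=484/49
  (11-64/7)²=169/49
  (4-64/7)²=1296/49
  (18-64/7)²=3844/49
Σ(x-μ)² = 1196/7
σ² = (1196/7)/7 = 1196/49

σ = √(1196/49) ≈ 4.9405


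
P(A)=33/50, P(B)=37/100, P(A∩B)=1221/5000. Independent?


P(A)×P(B) = 1221/5000
P(A∩B) = 1221/5000
Equal ✓ → Independent

Yes, independent


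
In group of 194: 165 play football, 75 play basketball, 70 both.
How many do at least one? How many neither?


|A∪B| = 165+75-70 = 170
Neither = 194-170 = 24

At least one: 170; Neither: 24


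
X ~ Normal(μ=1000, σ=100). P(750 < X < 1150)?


z₁=(750-1000)/100=-2.5, z₂=(1150-1000)/100=1.5
P = Φ(1.5) - Φ(-2.5) = 0.933193 - 0.006210 = 0.926983 ≈ 0.9270

P(750 < X < 1150) ≈ 0.9270


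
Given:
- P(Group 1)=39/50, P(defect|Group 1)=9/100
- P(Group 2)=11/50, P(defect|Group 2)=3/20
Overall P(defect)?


P(B) = Σ P(B|Aᵢ)×P(Aᵢ)
  9/100×39/50 = 351/5000
  3/20×11/50 = 33/1000
Sum = 129/1250

P(defect) = 129/1250 ≈ 10.32%


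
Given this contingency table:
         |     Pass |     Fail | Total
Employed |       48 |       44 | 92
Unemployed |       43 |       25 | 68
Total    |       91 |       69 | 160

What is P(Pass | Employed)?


P(Pass | Employed) = 48/(48+44) = 48/92 = 12/23

P(Pass|Employed) = 12/23 ≈ 52.17%


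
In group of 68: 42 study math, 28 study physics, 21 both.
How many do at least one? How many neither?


|A∪B| = 42+28-21 = 49
Neither = 68-49 = 19

At least one: 49; Neither: 19


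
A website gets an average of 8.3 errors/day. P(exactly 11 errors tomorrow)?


Poisson(λ=8.3): P(X=11) = e^(-λ)×λ^k/k!
= e^(-8.3) × 8.3^11 / 11!
≈ 0.0002485168271 × 12878314185.4 / 39916800 ≈ 0.080179

P(X=11) ≈ 0.080179 ≈ 8.02%


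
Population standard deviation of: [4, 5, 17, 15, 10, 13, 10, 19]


Mean = 93/8
  (4-93/8)²=3721/64
  (5-93/8)²=2809/64
  (17-93/8)²=1849/64
  (15-93/8)²=729/64
  (10-93/8)²=169/64
  (13-93/8)²=121/64
  (10-93/8)²=169/64
  (19-93/8)²=3481/64
Σ(x-μ)² = 1631/8
σ² = (1631/8)/8 = 1631/64

σ = √(1631/64) ≈ 5.0482


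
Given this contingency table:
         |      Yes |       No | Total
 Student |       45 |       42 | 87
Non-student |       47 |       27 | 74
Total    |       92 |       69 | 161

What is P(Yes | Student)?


P(Yes | Student) = 45/(45+42) = 45/87 = 15/29

P(Yes|Student) = 15/29 ≈ 51.72%


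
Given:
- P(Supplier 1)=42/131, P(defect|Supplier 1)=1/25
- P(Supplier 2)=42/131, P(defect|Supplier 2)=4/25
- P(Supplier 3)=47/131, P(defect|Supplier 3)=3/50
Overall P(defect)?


P(B) = Σ P(B|Aᵢ)×P(Aᵢ)
  1/25×42/131 = 42/3275
  4/25×42/131 = 168/3275
  3/50×47/131 = 141/6550
Sum = 561/6550

P(defect) = 561/6550 ≈ 8.56%


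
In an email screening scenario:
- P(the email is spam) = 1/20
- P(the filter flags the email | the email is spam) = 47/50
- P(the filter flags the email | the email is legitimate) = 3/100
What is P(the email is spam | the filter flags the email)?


Using Bayes' theorem:
P(A|B) = P(B|A)·P(A) / P(B)

P(the filter flags the email) = 47/50 × 1/20 + 3/100 × 19/20
= 47/1000 + 57/2000 = 151/2000

P(the email is spam|the filter flags the email) = (47/1000) / (151/2000) = 94/151

P(the email is spam|the filter flags the email) = 94/151 ≈ 62.25%


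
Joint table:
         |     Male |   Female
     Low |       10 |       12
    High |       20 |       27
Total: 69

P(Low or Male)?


P(Low∨Male) = P(Low) + P(Male) - P(Low∧Male)
= (22 + 30 - 10)/69 = 42/69 = 14/23

P = 14/23 ≈ 60.87%


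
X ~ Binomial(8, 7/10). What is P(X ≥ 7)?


P(X ≥ 7) = Σ P(X=i) for i=7..8
P(X=7) = 2470629/12500000
P(X=8) = 5764801/100000000
Sum = 25529833/100000000

P(X ≥ 7) = 25529833/100000000 ≈ 25.53%


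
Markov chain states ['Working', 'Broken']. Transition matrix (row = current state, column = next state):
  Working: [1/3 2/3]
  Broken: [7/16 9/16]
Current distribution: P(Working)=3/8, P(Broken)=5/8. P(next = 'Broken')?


P(next=Broken) = Σᵢ P(now=i)×P(i→Broken)
= 3/8×2/3 + 5/8×9/16
= 1/4 + 45/128 = 77/128

P = 77/128 ≈ 0.6016


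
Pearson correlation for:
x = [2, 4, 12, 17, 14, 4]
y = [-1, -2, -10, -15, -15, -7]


n=6, Σx=53, Σy=-50, Σxy=-623, Σx²=665, Σy²=604
r = (6×(-623) - 53×(-50))/√((6×665 - 53²)(6×604 - (-50)²))
= -1088/√(1181×1124) = -1088/√1327444 ≈ -1088/1152.1476 ≈ -0.9443

r ≈ -0.9443


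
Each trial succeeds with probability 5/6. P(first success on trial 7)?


Geometric: P(X=7) = (1-p)^(k-1)×p = (1/6)^6×5/6 = 5/279936

P(X=7) = 5/279936 ≈ 0.00%


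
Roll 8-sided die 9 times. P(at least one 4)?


P(no 4)^9 = (7/8)^9 = 40353607/134217728
P(≥1) = 1 - 40353607/134217728 = 93864121/134217728

P = 93864121/134217728 ≈ 69.93%


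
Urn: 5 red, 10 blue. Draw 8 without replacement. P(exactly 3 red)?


Hypergeometric: C(5,3)×C(10,5)/C(15,8)
= 10×252/6435 = 56/143

P(X=3) = 56/143 ≈ 39.16%


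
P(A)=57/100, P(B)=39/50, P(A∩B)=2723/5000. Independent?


P(A)×P(B) = 2223/5000
P(A∩B) = 2723/5000
Not equal → NOT independent

No, not independent


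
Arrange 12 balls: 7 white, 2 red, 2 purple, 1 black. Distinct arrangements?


12!/(7!×2!×2!×1!) = 23760

23760


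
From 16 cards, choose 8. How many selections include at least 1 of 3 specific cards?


Complement: C(16,8) - C(13,8) = 12870 - 1287 = 11583

11583


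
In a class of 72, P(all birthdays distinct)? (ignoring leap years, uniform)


P(all different) = Π(365-i)/365 for i=0..71
= (365/365)×(364/365)×...×(294/365)
= 0.000547

P ≈ 0.0005 ≈ 0.05%


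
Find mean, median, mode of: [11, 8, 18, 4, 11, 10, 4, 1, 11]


Sorted: [1, 4, 4, 8, 10, 11, 11, 11, 18]
Mean = 78/9 = 26/3
Median = 10
Freq: {11: 3, 8: 1, 18: 1, 4: 2, 10: 1, 1: 1}
Mode: [11]

Mean=26/3, Median=10, Mode=11


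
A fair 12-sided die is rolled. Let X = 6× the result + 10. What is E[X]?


E[die] = (1+12)/2 = 13/2
E[X] = 6×13/2 + 10 = 49

E[X] = 49


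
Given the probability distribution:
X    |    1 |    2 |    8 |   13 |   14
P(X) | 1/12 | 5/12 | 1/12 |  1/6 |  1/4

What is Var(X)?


E[X] = 29/4
E[X²] = 337/4
Var(X) = E[X²] - (E[X])² = 337/4 - 841/16 = 507/16

Var(X) = 507/16 ≈ 31.6875


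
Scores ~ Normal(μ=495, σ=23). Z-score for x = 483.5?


z = (x - μ)/σ = (483.5 - 495)/23 = -0.5

z = -0.5


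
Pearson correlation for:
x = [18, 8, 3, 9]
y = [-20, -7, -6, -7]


n=4, Σx=38, Σy=-40, Σxy=-497, Σx²=478, Σy²=534
r = (4×(-497) - 38×(-40))/√((4×478 - 38²)(4×534 - (-40)²))
= -468/√(468×536) = -468/√250848 ≈ -468/500.8473 ≈ -0.9344

r ≈ -0.9344


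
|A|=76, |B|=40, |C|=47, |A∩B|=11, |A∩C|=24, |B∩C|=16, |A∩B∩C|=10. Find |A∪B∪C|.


|A∪B∪C| = 76+40+47-11-24-16+10 = 122

|A∪B∪C| = 122


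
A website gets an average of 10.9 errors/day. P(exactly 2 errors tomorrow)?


Poisson(λ=10.9): P(X=2) = e^(-λ)×λ^k/k!
= e^(-10.9) × 10.9^2 / 2!
≈ 1.8458234e-05 × 118.81 / 2 ≈ 0.001097

P(X=2) ≈ 0.001097 ≈ 0.11%


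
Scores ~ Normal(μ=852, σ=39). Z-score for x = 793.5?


z = (x - μ)/σ = (793.5 - 852)/39 = -1.5

z = -1.5


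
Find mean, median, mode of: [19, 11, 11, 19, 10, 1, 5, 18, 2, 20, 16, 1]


Sorted: [1, 1, 2, 5, 10, 11, 11, 16, 18, 19, 19, 20]
Mean = 133/12
Median = 11
Freq: {19: 2, 11: 2, 10: 1, 1: 2, 5: 1, 18: 1, 2: 1, 20: 1, 16: 1}
Mode: [1, 11, 19]

Mean=133/12, Median=11, Mode=[1, 11, 19]


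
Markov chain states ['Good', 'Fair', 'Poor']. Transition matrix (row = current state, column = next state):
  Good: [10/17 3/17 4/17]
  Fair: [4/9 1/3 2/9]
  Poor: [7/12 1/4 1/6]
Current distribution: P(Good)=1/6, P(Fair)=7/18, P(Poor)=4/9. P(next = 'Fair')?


P(next=Fair) = Σᵢ P(now=i)×P(i→Fair)
= 1/6×3/17 + 7/18×1/3 + 4/9×1/4
= 1/34 + 7/54 + 1/9 = 124/459

P = 124/459 ≈ 0.2702


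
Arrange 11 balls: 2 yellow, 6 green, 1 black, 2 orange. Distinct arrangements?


11!/(2!×6!×1!×2!) = 13860

13860


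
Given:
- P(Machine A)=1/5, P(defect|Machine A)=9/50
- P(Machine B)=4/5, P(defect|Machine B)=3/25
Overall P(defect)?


P(B) = Σ P(B|Aᵢ)×P(Aᵢ)
  9/50×1/5 = 9/250
  3/25×4/5 = 12/125
Sum = 33/250

P(defect) = 33/250 ≈ 13.20%


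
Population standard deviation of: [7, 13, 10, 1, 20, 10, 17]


Mean = 78/7
  (7-78/7)²=841/49
  (13-78/7)²=169/49
  (10-78/7)²=64/49
  (1-78/7)²=5041/49
  (20-78/7)²=3844/49
  (10-78/7)²=64/49
  (17-78/7)²=1681/49
Σ(x-μ)² = 1672/7
σ² = (1672/7)/7 = 1672/49

σ = √(1672/49) ≈ 5.8414


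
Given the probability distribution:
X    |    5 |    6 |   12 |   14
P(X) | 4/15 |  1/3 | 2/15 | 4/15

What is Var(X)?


E[X] = 26/3
E[X²] = 1352/15
Var(X) = E[X²] - (E[X])² = 1352/15 - 676/9 = 676/45

Var(X) = 676/45 ≈ 15.0222


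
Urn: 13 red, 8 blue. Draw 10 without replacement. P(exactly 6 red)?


Hypergeometric: C(13,6)×C(8,4)/C(21,10)
= 1716×70/352716 = 110/323

P(X=6) = 110/323 ≈ 34.06%


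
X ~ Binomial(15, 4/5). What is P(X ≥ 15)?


P(X ≥ 15) = Σ P(X=i) for i=15..15
P(X=15) = 1073741824/30517578125
Sum = 1073741824/30517578125

P(X ≥ 15) = 1073741824/30517578125 ≈ 3.52%


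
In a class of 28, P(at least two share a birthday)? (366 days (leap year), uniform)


P(all different) = Π(366-i)/366 for i=0..27
= 0.346570
P(match) = 1 - 0.346570 = 0.653430

P ≈ 0.6534 ≈ 65.34%


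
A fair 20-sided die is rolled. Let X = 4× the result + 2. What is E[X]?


E[die] = (1+20)/2 = 21/2
E[X] = 4×21/2 + 2 = 44

E[X] = 44


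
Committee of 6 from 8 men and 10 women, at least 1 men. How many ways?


Count by #men:
  1M,5W: C(8,1)×C(10,5)=2016
  2M,4W: C(8,2)×C(10,4)=5880
  3M,3W: C(8,3)×C(10,3)=6720
  4M,2W: C(8,4)×C(10,2)=3150
  5M,1W: C(8,5)×C(10,1)=560
  6M,0W: C(8,6)×C(10,0)=28
Total = 18354

18354


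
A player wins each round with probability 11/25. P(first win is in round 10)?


Geometric: P(X=10) = (1-p)^(k-1)×p = (14/25)^9×11/25 = 227271514624/95367431640625

P(X=10) = 227271514624/95367431640625 ≈ 0.24%


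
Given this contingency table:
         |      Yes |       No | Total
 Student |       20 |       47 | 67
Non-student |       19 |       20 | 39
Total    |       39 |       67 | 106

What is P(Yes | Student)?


P(Yes | Student) = 20/(20+47) = 20/67

P(Yes|Student) = 20/67 ≈ 29.85%


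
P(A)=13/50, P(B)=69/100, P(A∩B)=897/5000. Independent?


P(A)×P(B) = 897/5000
P(A∩B) = 897/5000
Equal ✓ → Independent

Yes, independent


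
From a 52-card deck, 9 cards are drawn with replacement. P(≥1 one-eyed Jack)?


P(not a one-eyed Jack) = 50/52 = 25/26
P(none in 9 draws) = (25/26)^9 = 3814697265625/5429503678976
P(≥1 one-eyed Jack) = 1 - 3814697265625/5429503678976 = 1614806413351/5429503678976

P = 1614806413351/5429503678976 ≈ 29.74%


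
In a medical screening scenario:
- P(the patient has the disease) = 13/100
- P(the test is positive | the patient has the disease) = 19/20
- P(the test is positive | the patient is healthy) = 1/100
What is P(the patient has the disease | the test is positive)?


Using Bayes' theorem:
P(A|B) = P(B|A)·P(A) / P(B)

P(the test is positive) = 19/20 × 13/100 + 1/100 × 87/100
= 247/2000 + 87/10000 = 661/5000

P(the patient has the disease|the test is positive) = (247/2000) / (661/5000) = 1235/1322

P(the patient has the disease|the test is positive) = 1235/1322 ≈ 93.42%


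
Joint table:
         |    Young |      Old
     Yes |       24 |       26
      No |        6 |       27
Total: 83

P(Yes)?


P(Yes) = (24+26)/83 = 50/83

P(Yes) = 50/83 ≈ 60.24%


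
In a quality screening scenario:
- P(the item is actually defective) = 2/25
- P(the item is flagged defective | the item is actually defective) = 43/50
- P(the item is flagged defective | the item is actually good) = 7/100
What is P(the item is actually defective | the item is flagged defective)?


Using Bayes' theorem:
P(A|B) = P(B|A)·P(A) / P(B)

P(the item is flagged defective) = 43/50 × 2/25 + 7/100 × 23/25
= 43/625 + 161/2500 = 333/2500

P(the item is actually defective|the item is flagged defective) = (43/625) / (333/2500) = 172/333

P(the item is actually defective|the item is flagged defective) = 172/333 ≈ 51.65%


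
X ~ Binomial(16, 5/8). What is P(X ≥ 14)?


P(X ≥ 14) = Σ P(X=i) for i=14..16
P(X=14) = 823974609375/35184372088832
P(X=15) = 91552734375/17592186044416
P(X=16) = 152587890625/281474976710656
Sum = 8209228515625/281474976710656

P(X ≥ 14) = 8209228515625/281474976710656 ≈ 2.92%


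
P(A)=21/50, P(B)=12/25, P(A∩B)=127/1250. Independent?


P(A)×P(B) = 126/625
P(A∩B) = 127/1250
Not equal → NOT independent

No, not independent


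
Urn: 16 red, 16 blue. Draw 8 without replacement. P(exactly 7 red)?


Hypergeometric: C(16,7)×C(16,1)/C(32,8)
= 11440×16/10518300 = 704/40455

P(X=7) = 704/40455 ≈ 1.74%


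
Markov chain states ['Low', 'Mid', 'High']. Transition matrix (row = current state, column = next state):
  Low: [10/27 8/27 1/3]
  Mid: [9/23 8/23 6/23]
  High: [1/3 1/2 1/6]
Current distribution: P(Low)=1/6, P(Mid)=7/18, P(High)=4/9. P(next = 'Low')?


P(next=Low) = Σᵢ P(now=i)×P(i→Low)
= 1/6×10/27 + 7/18×9/23 + 4/9×1/3
= 5/81 + 7/46 + 4/27 = 1349/3726

P = 1349/3726 ≈ 0.3621


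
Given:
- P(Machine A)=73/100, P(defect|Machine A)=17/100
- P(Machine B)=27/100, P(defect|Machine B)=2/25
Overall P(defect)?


P(B) = Σ P(B|Aᵢ)×P(Aᵢ)
  17/100×73/100 = 1241/10000
  2/25×27/100 = 27/1250
Sum = 1457/10000

P(defect) = 1457/10000 ≈ 14.57%


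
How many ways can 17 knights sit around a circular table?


Circular arrangements of 17 distinct objects: fix one position to break rotational symmetry.
(n-1)! = 16! = 20922789888000

20922789888000


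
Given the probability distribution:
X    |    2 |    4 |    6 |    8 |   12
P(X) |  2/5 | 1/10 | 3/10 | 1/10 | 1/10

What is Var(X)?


E[X] = 5
E[X²] = 174/5
Var(X) = E[X²] - (E[X])² = 174/5 - 25 = 49/5

Var(X) = 49/5 ≈ 9.8000


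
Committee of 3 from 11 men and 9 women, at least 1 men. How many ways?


Count by #men:
  1M,2W: C(11,1)×C(9,2)=396
  2M,1W: C(11,2)×C(9,1)=495
  3M,0W: C(11,3)×C(9,0)=165
Total = 1056

1056


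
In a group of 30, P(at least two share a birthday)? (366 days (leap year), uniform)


P(all different) = Π(366-i)/366 for i=0..29
= 0.294697
P(match) = 1 - 0.294697 = 0.705303

P ≈ 0.7053 ≈ 70.53%


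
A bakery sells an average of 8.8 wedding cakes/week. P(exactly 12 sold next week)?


Poisson(λ=8.8): P(X=12) = e^(-λ)×λ^k/k!
= e^(-8.8) × 8.8^12 / 12!
≈ 0.0001507330751 × 215671155822 / 479001600 ≈ 0.067868

P(X=12) ≈ 0.067868 ≈ 6.79%


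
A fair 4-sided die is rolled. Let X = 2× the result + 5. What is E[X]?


E[die] = (1+4)/2 = 5/2
E[X] = 2×5/2 + 5 = 10

E[X] = 10


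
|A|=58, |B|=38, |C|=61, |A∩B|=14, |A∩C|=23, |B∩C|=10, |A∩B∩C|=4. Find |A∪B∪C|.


|A∪B∪C| = 58+38+61-14-23-10+4 = 114

|A∪B∪C| = 114


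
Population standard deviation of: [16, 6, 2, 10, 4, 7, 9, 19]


Mean = 73/8
  (16-73/8)²=3025/64
  (6-73/8)²=625/64
  (2-73/8)²=3249/64
  (10-73/8)²=49/64
  (4-73/8)²=1681/64
  (7-73/8)²=289/64
  (9-73/8)²=1/64
  (19-73/8)²=6241/64
Σ(x-μ)² = 1895/8
σ² = (1895/8)/8 = 1895/64

σ = √(1895/64) ≈ 5.4414


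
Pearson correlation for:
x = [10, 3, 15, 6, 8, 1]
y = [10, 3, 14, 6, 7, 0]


n=6, Σx=43, Σy=40, Σxy=411, Σx²=435, Σy²=390
r = (6×411 - 43×40)/√((6×435 - 43²)(6×390 - 40²))
= 746/√(761×740) = 746/√563140 ≈ 746/750.4265 ≈ 0.9941

r ≈ 0.9941


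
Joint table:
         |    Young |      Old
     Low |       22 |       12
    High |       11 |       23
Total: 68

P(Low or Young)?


P(Low∨Young) = P(Low) + P(Young) - P(Low∧Young)
= (34 + 33 - 22)/68 = 45/68

P = 45/68 ≈ 66.18%


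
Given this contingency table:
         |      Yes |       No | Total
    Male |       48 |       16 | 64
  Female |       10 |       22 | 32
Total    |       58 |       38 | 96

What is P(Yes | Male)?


P(Yes | Male) = 48/(48+16) = 48/64 = 3/4

P(Yes|Male) = 3/4 ≈ 75.00%


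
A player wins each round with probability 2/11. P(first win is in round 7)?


Geometric: P(X=7) = (1-p)^(k-1)×p = (9/11)^6×2/11 = 1062882/19487171

P(X=7) = 1062882/19487171 ≈ 5.45%


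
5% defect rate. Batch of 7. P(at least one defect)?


P(all good) = (19/20)^7 = 893871739/1280000000
P(≥1 defect) = 386128261/1280000000

P = 386128261/1280000000 ≈ 30.17%


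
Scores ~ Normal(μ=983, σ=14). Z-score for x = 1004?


z = (x - μ)/σ = (1004 - 983)/14 = 1.5

z = 1.5


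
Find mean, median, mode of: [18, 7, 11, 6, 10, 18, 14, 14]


Sorted: [6, 7, 10, 11, 14, 14, 18, 18]
Mean = 98/8 = 49/4
Median = 25/2
Freq: {18: 2, 7: 1, 11: 1, 6: 1, 10: 1, 14: 2}
Mode: [14, 18]

Mean=49/4, Median=25/2, Mode=[14, 18]


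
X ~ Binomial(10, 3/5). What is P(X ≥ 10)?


P(X ≥ 10) = Σ P(X=i) for i=10..10
P(X=10) = 59049/9765625
Sum = 59049/9765625

P(X ≥ 10) = 59049/9765625 ≈ 0.60%


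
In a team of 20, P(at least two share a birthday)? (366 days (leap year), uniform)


P(all different) = Π(366-i)/366 for i=0..19
= 0.589430
P(match) = 1 - 0.589430 = 0.410570

P ≈ 0.4106 ≈ 41.06%


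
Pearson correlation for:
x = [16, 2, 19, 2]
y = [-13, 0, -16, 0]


n=4, Σx=39, Σy=-29, Σxy=-512, Σx²=625, Σy²=425
r = (4×(-512) - 39×(-29))/√((4×625 - 39²)(4×425 - (-29)²))
= -917/√(979×859) = -917/√840961 ≈ -917/917.0393 ≈ -1.0000

r ≈ -1.0000


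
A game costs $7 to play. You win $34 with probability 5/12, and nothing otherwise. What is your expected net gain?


E[gain] = (34-7)×5/12 + (-7)×7/12
= 45/4 - 49/12 = 43/6

Expected net gain = $43/6 ≈ $7.17


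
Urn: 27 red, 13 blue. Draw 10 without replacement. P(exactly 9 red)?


Hypergeometric: C(27,9)×C(13,1)/C(40,10)
= 4686825×13/847660528 = 22425/311984

P(X=9) = 22425/311984 ≈ 7.19%


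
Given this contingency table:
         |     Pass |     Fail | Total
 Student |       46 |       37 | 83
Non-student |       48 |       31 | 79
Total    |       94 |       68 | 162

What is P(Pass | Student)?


P(Pass | Student) = 46/(46+37) = 46/83

P(Pass|Student) = 46/83 ≈ 55.42%


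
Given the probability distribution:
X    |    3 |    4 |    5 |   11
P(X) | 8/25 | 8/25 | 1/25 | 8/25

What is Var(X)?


E[X] = 149/25
E[X²] = 1193/25
Var(X) = E[X²] - (E[X])² = 1193/25 - 22201/625 = 7624/625

Var(X) = 7624/625 ≈ 12.1984


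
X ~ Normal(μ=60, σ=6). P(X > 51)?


z = (51-60)/6 = -1.5
P(X > 51) = 1 - P(Z ≤ -1.5) = 1 - 0.0668 = 0.9332

P(X > 51) ≈ 0.9332


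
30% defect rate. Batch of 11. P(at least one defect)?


P(all good) = (7/10)^11 = 1977326743/100000000000
P(≥1 defect) = 98022673257/100000000000

P = 98022673257/100000000000 ≈ 98.02%


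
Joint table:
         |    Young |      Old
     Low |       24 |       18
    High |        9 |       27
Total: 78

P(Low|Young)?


P(Low|Young) = 24/(24+9) = 24/33 = 8/11

P = 8/11 ≈ 72.73%


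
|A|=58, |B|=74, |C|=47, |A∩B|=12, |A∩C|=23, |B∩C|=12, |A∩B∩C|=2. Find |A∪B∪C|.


|A∪B∪C| = 58+74+47-12-23-12+2 = 134

|A∪B∪C| = 134


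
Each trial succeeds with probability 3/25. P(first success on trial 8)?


Geometric: P(X=8) = (1-p)^(k-1)×p = (22/25)^7×3/25 = 7483073664/152587890625

P(X=8) = 7483073664/152587890625 ≈ 4.90%


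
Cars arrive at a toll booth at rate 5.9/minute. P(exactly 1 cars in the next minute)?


Poisson(λ=5.9): P(X=1) = e^(-λ)×λ^k/k!
= e^(-5.9) × 5.9^1 / 1!
≈ 0.002739444819 × 5.9 / 1 ≈ 0.016163

P(X=1) ≈ 0.016163 ≈ 1.62%


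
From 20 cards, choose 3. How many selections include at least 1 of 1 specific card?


Complement: C(20,3) - C(19,3) = 1140 - 969 = 171

171


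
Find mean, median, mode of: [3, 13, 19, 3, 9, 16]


Sorted: [3, 3, 9, 13, 16, 19]
Mean = 63/6 = 21/2
Median = 11
Freq: {3: 2, 13: 1, 19: 1, 9: 1, 16: 1}
Mode: [3]

Mean=21/2, Median=11, Mode=3


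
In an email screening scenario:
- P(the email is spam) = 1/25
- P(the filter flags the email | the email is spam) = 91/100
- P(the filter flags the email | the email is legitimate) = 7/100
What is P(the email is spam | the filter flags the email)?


Using Bayes' theorem:
P(A|B) = P(B|A)·P(A) / P(B)

P(the filter flags the email) = 91/100 × 1/25 + 7/100 × 24/25
= 91/2500 + 42/625 = 259/2500

P(the email is spam|the filter flags the email) = (91/2500) / (259/2500) = 13/37

P(the email is spam|the filter flags the email) = 13/37 ≈ 35.14%


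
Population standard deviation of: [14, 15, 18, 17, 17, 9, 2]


Mean = 92/7
  (14-92/7)²=36/49
  (15-92/7)²=169/49
  (18-92/7)²=1156/49
  (17-92/7)²=729/49
  (17-92/7)²=729/49
  (9-92/7)²=841/49
  (2-92/7)²=6084/49
Σ(x-μ)² = 1392/7
σ² = (1392/7)/7 = 1392/49

σ = √(1392/49) ≈ 5.3299


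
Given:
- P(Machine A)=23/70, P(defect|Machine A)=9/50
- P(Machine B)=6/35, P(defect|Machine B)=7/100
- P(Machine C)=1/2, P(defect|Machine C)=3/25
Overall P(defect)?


P(B) = Σ P(B|Aᵢ)×P(Aᵢ)
  9/50×23/70 = 207/3500
  7/100×6/35 = 3/250
  3/25×1/2 = 3/50
Sum = 459/3500

P(defect) = 459/3500 ≈ 13.11%


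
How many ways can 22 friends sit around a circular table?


Circular arrangements of 22 distinct objects: fix one position to break rotational symmetry.
(n-1)! = 21! = 51090942171709440000

51090942171709440000


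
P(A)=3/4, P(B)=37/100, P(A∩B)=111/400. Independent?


P(A)×P(B) = 111/400
P(A∩B) = 111/400
Equal ✓ → Independent

Yes, independent


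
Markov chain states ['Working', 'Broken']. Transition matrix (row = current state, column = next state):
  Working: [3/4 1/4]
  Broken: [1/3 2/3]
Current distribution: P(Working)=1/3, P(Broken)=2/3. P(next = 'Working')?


P(next=Working) = Σᵢ P(now=i)×P(i→Working)
= 1/3×3/4 + 2/3×1/3
= 1/4 + 2/9 = 17/36

P = 17/36 ≈ 0.4722


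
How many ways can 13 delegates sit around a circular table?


Circular arrangements of 13 distinct objects: fix one position to break rotational symmetry.
(n-1)! = 12! = 479001600

479001600


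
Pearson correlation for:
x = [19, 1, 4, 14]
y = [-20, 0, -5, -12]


n=4, Σx=38, Σy=-37, Σxy=-568, Σx²=574, Σy²=569
r = (4×(-568) - 38×(-37))/√((4×574 - 38²)(4×569 - (-37)²))
= -866/√(852×907) = -866/√772764 ≈ -866/879.0700 ≈ -0.9851

r ≈ -0.9851


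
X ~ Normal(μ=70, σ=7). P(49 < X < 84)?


z₁=(49-70)/7=-3.0, z₂=(84-70)/7=2.0
P = Φ(2.0) - Φ(-3.0) = 0.977250 - 0.001350 = 0.975900 ≈ 0.9759

P(49 < X < 84) ≈ 0.9759


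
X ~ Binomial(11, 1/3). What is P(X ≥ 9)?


P(X ≥ 9) = Σ P(X=i) for i=9..11
P(X=9) = 220/177147
P(X=10) = 22/177147
P(X=11) = 1/177147
Sum = 1/729

P(X ≥ 9) = 1/729 ≈ 0.14%


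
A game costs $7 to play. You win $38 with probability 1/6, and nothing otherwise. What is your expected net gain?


E[gain] = (38-7)×1/6 + (-7)×5/6
= 31/6 - 35/6 = -2/3

Expected net gain = $-2/3 ≈ $-0.67


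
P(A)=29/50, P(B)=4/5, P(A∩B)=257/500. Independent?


P(A)×P(B) = 58/125
P(A∩B) = 257/500
Not equal → NOT independent

No, not independent


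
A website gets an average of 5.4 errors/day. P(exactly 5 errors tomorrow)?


Poisson(λ=5.4): P(X=5) = e^(-λ)×λ^k/k!
= e^(-5.4) × 5.4^5 / 5!
≈ 0.004516580943 × 4591.65024 / 120 ≈ 0.172821

P(X=5) ≈ 0.172821 ≈ 17.28%


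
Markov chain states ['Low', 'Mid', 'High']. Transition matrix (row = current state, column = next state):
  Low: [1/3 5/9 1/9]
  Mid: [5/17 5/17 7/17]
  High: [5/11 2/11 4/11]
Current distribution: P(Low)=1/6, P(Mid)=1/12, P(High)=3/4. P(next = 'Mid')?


P(next=Mid) = Σᵢ P(now=i)×P(i→Mid)
= 1/6×5/9 + 1/12×5/17 + 3/4×2/11
= 5/54 + 5/204 + 3/22 = 5119/20196

P = 5119/20196 ≈ 0.2535


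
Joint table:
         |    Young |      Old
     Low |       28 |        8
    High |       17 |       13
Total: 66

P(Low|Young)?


P(Low|Young) = 28/(28+17) = 28/45

P = 28/45 ≈ 62.22%


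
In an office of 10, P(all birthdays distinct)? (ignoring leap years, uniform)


P(all different) = Π(365-i)/365 for i=0..9
= (365/365)×(364/365)×...×(356/365)
= 0.883052

P ≈ 0.8831 ≈ 88.31%


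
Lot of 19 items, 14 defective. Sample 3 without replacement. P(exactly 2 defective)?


Hypergeometric: C(14,2)×C(5,1)/C(19,3)
= 91×5/969 = 455/969

P(X=2) = 455/969 ≈ 46.96%


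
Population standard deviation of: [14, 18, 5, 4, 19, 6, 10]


Mean = 76/7
  (14-76/7)²=484/49
  (18-76/7)²=2500/49
  (5-76/7)²=1681/49
  (4-76/7)²=2304/49
  (19-76/7)²=3249/49
  (6-76/7)²=1156/49
  (10-76/7)²=36/49
Σ(x-μ)² = 1630/7
σ² = (1630/7)/7 = 1630/49

σ = √(1630/49) ≈ 5.7676


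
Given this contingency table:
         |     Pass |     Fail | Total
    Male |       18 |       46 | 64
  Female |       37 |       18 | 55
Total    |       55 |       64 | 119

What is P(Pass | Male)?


P(Pass | Male) = 18/(18+46) = 18/64 = 9/32

P(Pass|Male) = 9/32 ≈ 28.12%


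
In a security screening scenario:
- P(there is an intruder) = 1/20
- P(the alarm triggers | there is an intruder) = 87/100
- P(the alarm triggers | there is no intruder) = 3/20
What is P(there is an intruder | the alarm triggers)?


Using Bayes' theorem:
P(A|B) = P(B|A)·P(A) / P(B)

P(the alarm triggers) = 87/100 × 1/20 + 3/20 × 19/20
= 87/2000 + 57/400 = 93/500

P(there is an intruder|the alarm triggers) = (87/2000) / (93/500) = 29/124

P(there is an intruder|the alarm triggers) = 29/124 ≈ 23.39%


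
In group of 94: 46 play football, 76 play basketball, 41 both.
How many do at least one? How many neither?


|A∪B| = 46+76-41 = 81
Neither = 94-81 = 13

At least one: 81; Neither: 13


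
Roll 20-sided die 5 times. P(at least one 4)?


P(no 4)^5 = (19/20)^5 = 2476099/3200000
P(≥1) = 1 - 2476099/3200000 = 723901/3200000

P = 723901/3200000 ≈ 22.62%


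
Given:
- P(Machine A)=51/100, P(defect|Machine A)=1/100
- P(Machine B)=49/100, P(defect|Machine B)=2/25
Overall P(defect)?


P(B) = Σ P(B|Aᵢ)×P(Aᵢ)
  1/100×51/100 = 51/10000
  2/25×49/100 = 49/1250
Sum = 443/10000

P(defect) = 443/10000 ≈ 4.43%


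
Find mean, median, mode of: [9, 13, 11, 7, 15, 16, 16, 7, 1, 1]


Sorted: [1, 1, 7, 7, 9, 11, 13, 15, 16, 16]
Mean = 96/10 = 48/5
Median = 10
Freq: {9: 1, 13: 1, 11: 1, 7: 2, 15: 1, 16: 2, 1: 2}
Mode: [1, 7, 16]

Mean=48/5, Median=10, Mode=[1, 7, 16]


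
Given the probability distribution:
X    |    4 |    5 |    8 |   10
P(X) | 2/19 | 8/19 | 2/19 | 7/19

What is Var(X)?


E[X] = 134/19
E[X²] = 1060/19
Var(X) = E[X²] - (E[X])² = 1060/19 - 17956/361 = 2184/361

Var(X) = 2184/361 ≈ 6.0499


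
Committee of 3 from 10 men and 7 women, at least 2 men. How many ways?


Count by #men:
  2M,1W: C(10,2)×C(7,1)=315
  3M,0W: C(10,3)×C(7,0)=120
Total = 435

435


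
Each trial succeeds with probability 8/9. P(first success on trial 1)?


Geometric: P(X=1) = (1-p)^(k-1)×p = (1/9)^0×8/9 = 8/9

P(X=1) = 8/9 ≈ 88.89%


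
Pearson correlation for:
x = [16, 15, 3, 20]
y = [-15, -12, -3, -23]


n=4, Σx=54, Σy=-53, Σxy=-889, Σx²=890, Σy²=907
r = (4×(-889) - 54×(-53))/√((4×890 - 54²)(4×907 - (-53)²))
= -694/√(644×819) = -694/√527436 ≈ -694/726.2479 ≈ -0.9556

r ≈ -0.9556
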